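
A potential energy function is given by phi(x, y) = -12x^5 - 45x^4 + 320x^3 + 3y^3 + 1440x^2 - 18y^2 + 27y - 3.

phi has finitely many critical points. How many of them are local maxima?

phi separates as a function of x plus a function of y, so ∇phi=0 decouples.
∂phi/∂x = -60x(x - 4)(x + 3)(x + 4) = 0 at x ∈ {-4, -3, 0, 4}; ∂phi/∂y = 9(y - 3)(y - 1) = 0 at y ∈ {1, 3}.
The Hessian is diagonal: diag(phi_xx, phi_yy). Second derivatives: phi_xx(-4)=1920, phi_xx(-3)=-1260, phi_xx(0)=2880, phi_xx(4)=-13440; phi_yy(1)=-18, phi_yy(3)=18.
Local maxima occur where both diagonal entries negative: (-3, 1), (4, 1). Count: 2.

2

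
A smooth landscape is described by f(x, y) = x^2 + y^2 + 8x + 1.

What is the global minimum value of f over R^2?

f(x,y) separates as P(x) + Q(y) + 1, so its minimum is min P + min Q + 1.
P'(x) = 2x + 8 vanishes at x ∈ {-4}; Q'(y) = 2y vanishes at y ∈ {0}.
Local minima of P (where P''>0): P(-4)=-16. Local minima of Q: Q(0)=0.
So the global minimum of f is P(-4) + Q(0) + 1 = -16 + 0 + 1 = -15, attained at (-4, 0).

-15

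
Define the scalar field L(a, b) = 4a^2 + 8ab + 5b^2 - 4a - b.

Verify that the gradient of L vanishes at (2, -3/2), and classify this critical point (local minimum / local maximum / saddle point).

∇L = (8a + 8b - 4, 8a + 10b - 1); substituting (2, -3/2) gives ∇L = (0, 0), so (2, -3/2) is indeed a critical point.
The Hessian of L is constant: H = [[8, 8], [8, 10]].
det(H) = 8·10 − 8² = 16.
det(H) > 0 and tr(H) = 18 > 0, so H is positive definite and the point is a local minimum.

local minimum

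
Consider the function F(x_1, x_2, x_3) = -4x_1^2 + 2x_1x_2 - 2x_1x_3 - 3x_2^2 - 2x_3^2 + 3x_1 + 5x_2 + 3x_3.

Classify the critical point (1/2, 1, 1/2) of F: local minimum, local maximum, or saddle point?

The Hessian is constant: H = [[-8, 2, -2], [2, -6, 0], [-2, 0, -4]].
Leading principal minors: Δ₁ = -8, Δ₂ = 44, Δ₃ = -152.
The minors alternate sign starting negative (−, +, −), so H is negative definite: a local maximum.

local maximum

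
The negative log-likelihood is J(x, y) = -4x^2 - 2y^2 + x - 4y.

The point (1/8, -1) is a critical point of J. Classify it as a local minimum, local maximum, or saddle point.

The Hessian of J is constant: H = [[-8, 0], [0, -4]].
det(H) = (-8)·(-4) − 0² = 32.
det(H) > 0 and tr(H) = -12 < 0, so H is negative definite and the point is a local maximum.

local maximum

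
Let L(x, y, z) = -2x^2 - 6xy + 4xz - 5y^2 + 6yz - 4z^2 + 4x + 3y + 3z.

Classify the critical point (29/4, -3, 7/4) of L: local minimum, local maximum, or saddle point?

local maximum

The Hessian is constant: H = [[-4, -6, 4], [-6, -10, 6], [4, 6, -8]].
Leading principal minors: Δ₁ = -4, Δ₂ = 4, Δ₃ = -16.
The minors alternate sign starting negative (−, +, −), so H is negative definite: a local maximum.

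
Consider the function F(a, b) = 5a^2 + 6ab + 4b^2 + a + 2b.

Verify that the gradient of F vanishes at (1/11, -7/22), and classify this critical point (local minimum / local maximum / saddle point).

∇F = (10a + 6b + 1, 6a + 8b + 2); substituting (1/11, -7/22) gives ∇F = (0, 0), so (1/11, -7/22) is indeed a critical point.
The Hessian of F is constant: H = [[10, 6], [6, 8]].
det(H) = 10·8 − 6² = 44.
det(H) > 0 and tr(H) = 18 > 0, so H is positive definite and the point is a local minimum.

local minimum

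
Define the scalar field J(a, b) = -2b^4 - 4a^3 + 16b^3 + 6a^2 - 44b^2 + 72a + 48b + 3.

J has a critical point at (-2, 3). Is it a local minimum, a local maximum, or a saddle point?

saddle point

The mixed partial ∂²J/∂a∂b is 0, so the Hessian at any point is diag(J_aa, J_bb) = diag(12(-2a + 1), 8(-3b^2 + 12b - 11)).
At (-2, 3): H = diag(60, -16).
The eigenvalues have opposite signs, so H is indefinite: a saddle point.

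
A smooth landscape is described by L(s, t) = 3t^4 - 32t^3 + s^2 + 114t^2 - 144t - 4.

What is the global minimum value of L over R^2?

-63

L(s,t) separates as P(s) + Q(t) − 4, so its minimum is min P + min Q − 4.
P'(s) = 2s vanishes at s ∈ {0}; Q'(t) = 12(t - 4)(t - 3)(t - 1) vanishes at t ∈ {1, 3, 4}.
Local minima of P (where P''>0): P(0)=0. Local minima of Q: Q(1)=-59, Q(4)=-32.
So the global minimum of L is P(0) + Q(1) − 4 = 0 − 59 − 4 = -63, attained at (0, 1).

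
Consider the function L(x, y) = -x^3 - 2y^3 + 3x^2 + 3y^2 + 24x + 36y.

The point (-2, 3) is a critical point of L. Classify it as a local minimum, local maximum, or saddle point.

The mixed partial ∂²L/∂x∂y is 0, so the Hessian at any point is diag(L_xx, L_yy) = diag(6(-x + 1), 6(-2y + 1)).
At (-2, 3): H = diag(18, -30).
The eigenvalues have opposite signs, so H is indefinite: a saddle point.

saddle point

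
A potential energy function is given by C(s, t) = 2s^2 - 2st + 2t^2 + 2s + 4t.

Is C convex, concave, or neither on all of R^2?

convex

C is quadratic, so its Hessian is the constant matrix H = [[4, -2], [-2, 4]].
det(H) = 12, tr(H) = 8.
det(H) > 0 and tr(H) > 0, so H is positive definite everywhere: convex.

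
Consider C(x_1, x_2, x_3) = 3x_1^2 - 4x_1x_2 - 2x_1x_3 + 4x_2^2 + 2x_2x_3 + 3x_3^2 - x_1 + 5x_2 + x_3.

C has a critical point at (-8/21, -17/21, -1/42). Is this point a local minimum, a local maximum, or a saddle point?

local minimum

The Hessian is constant: H = [[6, -4, -2], [-4, 8, 2], [-2, 2, 6]].
Leading principal minors: Δ₁ = 6, Δ₂ = 32, Δ₃ = 168.
All leading minors are positive, so H is positive definite: a local minimum.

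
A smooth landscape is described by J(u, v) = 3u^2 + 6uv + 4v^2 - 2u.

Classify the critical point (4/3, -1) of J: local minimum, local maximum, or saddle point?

local minimum

The Hessian of J is constant: H = [[6, 6], [6, 8]].
det(H) = 6·8 − 6² = 12.
det(H) > 0 and tr(H) = 14 > 0, so H is positive definite and the point is a local minimum.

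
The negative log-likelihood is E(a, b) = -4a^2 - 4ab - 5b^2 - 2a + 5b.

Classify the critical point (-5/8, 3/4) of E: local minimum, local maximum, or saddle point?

The Hessian of E is constant: H = [[-8, -4], [-4, -10]].
det(H) = (-8)·(-10) − (-4)² = 64.
det(H) > 0 and tr(H) = -18 < 0, so H is negative definite and the point is a local maximum.

local maximum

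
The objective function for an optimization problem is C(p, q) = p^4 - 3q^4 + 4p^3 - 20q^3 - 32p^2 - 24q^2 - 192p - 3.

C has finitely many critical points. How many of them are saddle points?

C separates as a function of p plus a function of q, so ∇C=0 decouples.
∂C/∂p = 4(p - 4)(p + 3)(p + 4) = 0 at p ∈ {-4, -3, 4}; ∂C/∂q = -12q(q + 1)(q + 4) = 0 at q ∈ {-4, -1, 0}.
The Hessian is diagonal: diag(C_pp, C_qq). Second derivatives: C_pp(-4)=32, C_pp(-3)=-28, C_pp(4)=224; C_qq(-4)=-144, C_qq(-1)=36, C_qq(0)=-48.
Saddle points occur where the two diagonal entries have opposite signs: (-4, -4), (-4, 0), (-3, -1), (4, -4), (4, 0). Count: 5.

5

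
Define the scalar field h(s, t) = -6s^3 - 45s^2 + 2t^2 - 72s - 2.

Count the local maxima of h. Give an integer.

0

h separates as a function of s plus a function of t, so ∇h=0 decouples.
∂h/∂s = -18(s + 1)(s + 4) = 0 at s ∈ {-4, -1}; ∂h/∂t = 4t = 0 at t ∈ {0}.
The Hessian is diagonal: diag(h_ss, h_tt). Second derivatives: h_ss(-4)=54, h_ss(-1)=-54; h_tt(0)=4.
Local maxima occur where both diagonal entries negative: none. Count: 0.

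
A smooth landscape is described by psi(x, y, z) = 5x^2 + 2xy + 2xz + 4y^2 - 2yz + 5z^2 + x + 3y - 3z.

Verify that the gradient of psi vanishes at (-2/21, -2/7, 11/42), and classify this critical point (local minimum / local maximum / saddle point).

∇psi = (10x + 2y + 2z + 1, 2x + 8y - 2z + 3, 2x - 2y + 10z - 3); substituting (-2/21, -2/7, 11/42) gives ∇psi = (0, 0, 0), so (-2/21, -2/7, 11/42) is indeed a critical point.
The Hessian is constant: H = [[10, 2, 2], [2, 8, -2], [2, -2, 10]].
Leading principal minors: Δ₁ = 10, Δ₂ = 76, Δ₃ = 672.
All leading minors are positive, so H is positive definite: a local minimum.

local minimum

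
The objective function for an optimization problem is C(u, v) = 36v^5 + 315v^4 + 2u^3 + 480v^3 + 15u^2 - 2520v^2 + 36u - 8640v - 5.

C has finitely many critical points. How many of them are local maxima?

2

C separates as a function of u plus a function of v, so ∇C=0 decouples.
∂C/∂u = 6(u + 2)(u + 3) = 0 at u ∈ {-3, -2}; ∂C/∂v = 180(v - 2)(v + 2)(v + 3)(v + 4) = 0 at v ∈ {-4, -3, -2, 2}.
The Hessian is diagonal: diag(C_uu, C_vv). Second derivatives: C_uu(-3)=-6, C_uu(-2)=6; C_vv(-4)=-2160, C_vv(-3)=900, C_vv(-2)=-1440, C_vv(2)=21600.
Local maxima occur where both diagonal entries negative: (-3, -4), (-3, -2). Count: 2.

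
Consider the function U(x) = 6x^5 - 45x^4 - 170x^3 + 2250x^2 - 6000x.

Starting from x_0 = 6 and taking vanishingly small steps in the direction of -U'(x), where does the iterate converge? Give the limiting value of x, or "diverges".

5

U'(x) = 30(x - 5)(x - 4)(x - 2)(x + 5), so U'(6) = 2640.
Gradient descent moves in the -U' direction, i.e. x is decreasing.
The nearest critical point in that direction is x = 5, where U'' = 900 > 0 (a local minimum). The iterate converges there.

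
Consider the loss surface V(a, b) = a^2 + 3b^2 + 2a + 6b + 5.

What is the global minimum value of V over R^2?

1

V(a,b) separates as P(a) + Q(b) + 5, so its minimum is min P + min Q + 5.
P'(a) = 2a + 2 vanishes at a ∈ {-1}; Q'(b) = 6b + 6 vanishes at b ∈ {-1}.
Local minima of P (where P''>0): P(-1)=-1. Local minima of Q: Q(-1)=-3.
So the global minimum of V is P(-1) + Q(-1) + 5 = -1 − 3 + 5 = 1, attained at (-1, -1).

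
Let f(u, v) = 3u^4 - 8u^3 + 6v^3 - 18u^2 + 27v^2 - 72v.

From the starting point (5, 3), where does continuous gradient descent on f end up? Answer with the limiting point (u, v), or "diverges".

(3, 1)

f is separable, so gradient descent decouples: u follows -∂f/∂u, v follows -∂f/∂v.
∂f/∂u = 12u(u - 3)(u + 1); at u=5 this is 720, so u decreases.
∂f/∂v = 18(v - 1)(v + 4); at v=3 this is 252, so v decreases.
u converges to its nearest critical value 3 (a local min of the u-part); v converges to 1. The iterate converges to (3, 1).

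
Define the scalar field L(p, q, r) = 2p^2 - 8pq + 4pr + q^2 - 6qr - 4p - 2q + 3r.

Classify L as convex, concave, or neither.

neither

L is quadratic, so its Hessian is the constant matrix H = [[4, -8, 4], [-8, 2, -6], [4, -6, 0]].
Leading principal minors: 4, -56, 208.
Neither pattern holds ⇒ H is indefinite ⇒ neither convex nor concave.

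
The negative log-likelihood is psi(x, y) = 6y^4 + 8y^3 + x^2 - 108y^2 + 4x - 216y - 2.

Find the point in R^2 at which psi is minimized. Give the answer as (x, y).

(-2, 3)

psi(x,y) separates as P(x) + Q(y) − 2, so its minimum is min P + min Q − 2.
P'(x) = 2x + 4 vanishes at x ∈ {-2}; Q'(y) = 24(y - 3)(y + 1)(y + 3) vanishes at y ∈ {-3, -1, 3}.
Local minima of P (where P''>0): P(-2)=-4. Local minima of Q: Q(-3)=-54, Q(3)=-918.
So the global minimum of psi is P(-2) + Q(3) − 2 = -4 − 918 − 2 = -924, attained at (-2, 3).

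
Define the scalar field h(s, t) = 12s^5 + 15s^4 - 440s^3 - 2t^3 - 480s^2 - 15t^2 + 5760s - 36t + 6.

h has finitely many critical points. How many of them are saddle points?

h separates as a function of s plus a function of t, so ∇h=0 decouples.
∂h/∂s = 60(s - 4)(s - 2)(s + 3)(s + 4) = 0 at s ∈ {-4, -3, 2, 4}; ∂h/∂t = -6(t + 2)(t + 3) = 0 at t ∈ {-3, -2}.
The Hessian is diagonal: diag(h_ss, h_tt). Second derivatives: h_ss(-4)=-2880, h_ss(-3)=2100, h_ss(2)=-3600, h_ss(4)=6720; h_tt(-3)=6, h_tt(-2)=-6.
Saddle points occur where the two diagonal entries have opposite signs: (-4, -3), (-3, -2), (2, -3), (4, -2). Count: 4.

4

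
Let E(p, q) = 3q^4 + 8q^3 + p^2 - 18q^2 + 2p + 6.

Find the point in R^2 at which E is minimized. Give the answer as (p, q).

E(p,q) separates as A(p) + B(q) + 6, so its minimum is min A + min B + 6.
A'(p) = 2p + 2 vanishes at p ∈ {-1}; B'(q) = 12q(q - 1)(q + 3) vanishes at q ∈ {-3, 0, 1}.
Local minima of A (where A''>0): A(-1)=-1. Local minima of B: B(-3)=-135, B(1)=-7.
So the global minimum of E is A(-1) + B(-3) + 6 = -1 − 135 + 6 = -130, attained at (-1, -3).

(-1, -3)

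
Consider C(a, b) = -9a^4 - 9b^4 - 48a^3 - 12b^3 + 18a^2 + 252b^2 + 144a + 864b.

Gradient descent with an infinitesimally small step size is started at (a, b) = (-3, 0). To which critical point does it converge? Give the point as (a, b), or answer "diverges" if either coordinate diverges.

(-1, -2)

C is separable, so gradient descent decouples: a follows -∂C/∂a, b follows -∂C/∂b.
∂C/∂a = -36(a - 1)(a + 1)(a + 4); at a=-3 this is -288, so a increases.
∂C/∂b = -36(b - 4)(b + 2)(b + 3); at b=0 this is 864, so b decreases.
a converges to its nearest critical value -1 (a local min of the a-part); b converges to -2. The iterate converges to (-1, -2).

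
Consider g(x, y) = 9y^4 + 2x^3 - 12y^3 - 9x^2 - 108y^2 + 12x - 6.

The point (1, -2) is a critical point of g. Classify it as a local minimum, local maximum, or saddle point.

The mixed partial ∂²g/∂x∂y is 0, so the Hessian at any point is diag(g_xx, g_yy) = diag(6(2x - 3), 36(3y^2 - 2y - 6)).
At (1, -2): H = diag(-6, 360).
The eigenvalues have opposite signs, so H is indefinite: a saddle point.

saddle point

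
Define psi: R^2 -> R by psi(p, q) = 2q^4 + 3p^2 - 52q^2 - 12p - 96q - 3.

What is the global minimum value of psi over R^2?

-719

psi(p,q) separates as A(p) + B(q) − 3, so its minimum is min A + min B − 3.
A'(p) = 6p - 12 vanishes at p ∈ {2}; B'(q) = 8(q - 4)(q + 1)(q + 3) vanishes at q ∈ {-3, -1, 4}.
Local minima of A (where A''>0): A(2)=-12. Local minima of B: B(-3)=-18, B(4)=-704.
So the global minimum of psi is A(2) + B(4) − 3 = -12 − 704 − 3 = -719, attained at (2, 4).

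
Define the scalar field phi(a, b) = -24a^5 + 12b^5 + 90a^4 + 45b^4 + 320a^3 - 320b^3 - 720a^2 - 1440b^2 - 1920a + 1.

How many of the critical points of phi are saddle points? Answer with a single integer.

8

phi separates as a function of a plus a function of b, so ∇phi=0 decouples.
∂phi/∂a = -120(a - 4)(a - 2)(a + 1)(a + 2) = 0 at a ∈ {-2, -1, 2, 4}; ∂phi/∂b = 60b(b - 4)(b + 3)(b + 4) = 0 at b ∈ {-4, -3, 0, 4}.
The Hessian is diagonal: diag(phi_aa, phi_bb). Second derivatives: phi_aa(-2)=2880, phi_aa(-1)=-1800, phi_aa(2)=2880, phi_aa(4)=-7200; phi_bb(-4)=-1920, phi_bb(-3)=1260, phi_bb(0)=-2880, phi_bb(4)=13440.
Saddle points occur where the two diagonal entries have opposite signs: (-2, -4), (-2, 0), (-1, -3), (-1, 4), (2, -4), (2, 0), (4, -3), (4, 4). Count: 8.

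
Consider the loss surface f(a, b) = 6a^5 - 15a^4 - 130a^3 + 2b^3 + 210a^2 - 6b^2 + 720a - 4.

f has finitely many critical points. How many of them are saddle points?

f separates as a function of a plus a function of b, so ∇f=0 decouples.
∂f/∂a = 30(a - 4)(a - 2)(a + 1)(a + 3) = 0 at a ∈ {-3, -1, 2, 4}; ∂f/∂b = 6b(b - 2) = 0 at b ∈ {0, 2}.
The Hessian is diagonal: diag(f_aa, f_bb). Second derivatives: f_aa(-3)=-2100, f_aa(-1)=900, f_aa(2)=-900, f_aa(4)=2100; f_bb(0)=-12, f_bb(2)=12.
Saddle points occur where the two diagonal entries have opposite signs: (-3, 2), (-1, 0), (2, 2), (4, 0). Count: 4.

4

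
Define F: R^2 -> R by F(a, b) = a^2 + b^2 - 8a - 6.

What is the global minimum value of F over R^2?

-22

F(a,b) separates as P(a) + Q(b) − 6, so its minimum is min P + min Q − 6.
P'(a) = 2a - 8 vanishes at a ∈ {4}; Q'(b) = 2b vanishes at b ∈ {0}.
Local minima of P (where P''>0): P(4)=-16. Local minima of Q: Q(0)=0.
So the global minimum of F is P(4) + Q(0) − 6 = -16 + 0 − 6 = -22, attained at (4, 0).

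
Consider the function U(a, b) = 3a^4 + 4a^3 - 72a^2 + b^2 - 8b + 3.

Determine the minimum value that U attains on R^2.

-653

U(a,b) separates as P(a) + Q(b) + 3, so its minimum is min P + min Q + 3.
P'(a) = 12a(a - 3)(a + 4) vanishes at a ∈ {-4, 0, 3}; Q'(b) = 2b - 8 vanishes at b ∈ {4}.
Local minima of P (where P''>0): P(-4)=-640, P(3)=-297. Local minima of Q: Q(4)=-16.
So the global minimum of U is P(-4) + Q(4) + 3 = -640 − 16 + 3 = -653, attained at (-4, 4).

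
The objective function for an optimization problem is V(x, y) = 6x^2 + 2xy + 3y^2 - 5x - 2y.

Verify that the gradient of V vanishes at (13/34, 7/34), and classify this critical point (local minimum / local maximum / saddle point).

local minimum

∇V = (12x + 2y - 5, 2x + 6y - 2); substituting (13/34, 7/34) gives ∇V = (0, 0), so (13/34, 7/34) is indeed a critical point.
The Hessian of V is constant: H = [[12, 2], [2, 6]].
det(H) = 12·6 − 2² = 68.
det(H) > 0 and tr(H) = 18 > 0, so H is positive definite and the point is a local minimum.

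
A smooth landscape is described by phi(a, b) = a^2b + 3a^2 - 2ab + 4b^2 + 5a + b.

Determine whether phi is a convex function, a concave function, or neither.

neither

The term a^2b is cubic, so the Hessian is not constant.
∂²phi/∂a² = 2b + 6, which takes both signs as b varies (negative for sufficiently negative b). A diagonal entry of the Hessian changing sign means the Hessian is neither positive- nor negative-semidefinite on all of R^2.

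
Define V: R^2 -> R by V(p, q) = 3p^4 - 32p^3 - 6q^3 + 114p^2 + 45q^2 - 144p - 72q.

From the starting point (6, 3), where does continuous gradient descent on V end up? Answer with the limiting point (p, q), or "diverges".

(4, 1)

V is separable, so gradient descent decouples: p follows -∂V/∂p, q follows -∂V/∂q.
∂V/∂p = 12(p - 4)(p - 3)(p - 1); at p=6 this is 360, so p decreases.
∂V/∂q = -18(q - 4)(q - 1); at q=3 this is 36, so q decreases.
p converges to its nearest critical value 4 (a local min of the p-part); q converges to 1. The iterate converges to (4, 1).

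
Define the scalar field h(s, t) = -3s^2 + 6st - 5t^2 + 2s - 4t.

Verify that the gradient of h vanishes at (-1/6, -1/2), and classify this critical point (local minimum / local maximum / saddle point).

∇h = (-6s + 6t + 2, 6s - 10t - 4); substituting (-1/6, -1/2) gives ∇h = (0, 0), so (-1/6, -1/2) is indeed a critical point.
The Hessian of h is constant: H = [[-6, 6], [6, -10]].
det(H) = (-6)·(-10) − 6² = 24.
det(H) > 0 and tr(H) = -16 < 0, so H is negative definite and the point is a local maximum.

local maximum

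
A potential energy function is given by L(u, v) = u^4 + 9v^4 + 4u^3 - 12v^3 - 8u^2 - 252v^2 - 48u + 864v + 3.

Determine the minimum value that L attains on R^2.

L(u,v) separates as P(u) + Q(v) + 3, so its minimum is min P + min Q + 3.
P'(u) = 4(u - 2)(u + 2)(u + 3) vanishes at u ∈ {-3, -2, 2}; Q'(v) = 36(v - 3)(v - 2)(v + 4) vanishes at v ∈ {-4, 2, 3}.
Local minima of P (where P''>0): P(-3)=45, P(2)=-80. Local minima of Q: Q(-4)=-4416, Q(3)=729.
So the global minimum of L is P(2) + Q(-4) + 3 = -80 − 4416 + 3 = -4493, attained at (2, -4).

-4493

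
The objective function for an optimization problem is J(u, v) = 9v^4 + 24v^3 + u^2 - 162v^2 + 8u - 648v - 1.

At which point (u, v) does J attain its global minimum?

(-4, 3)

J(u,v) separates as P(u) + Q(v) − 1, so its minimum is min P + min Q − 1.
P'(u) = 2u + 8 vanishes at u ∈ {-4}; Q'(v) = 36(v - 3)(v + 2)(v + 3) vanishes at v ∈ {-3, -2, 3}.
Local minima of P (where P''>0): P(-4)=-16. Local minima of Q: Q(-3)=567, Q(3)=-2025.
So the global minimum of J is P(-4) + Q(3) − 1 = -16 − 2025 − 1 = -2042, attained at (-4, 3).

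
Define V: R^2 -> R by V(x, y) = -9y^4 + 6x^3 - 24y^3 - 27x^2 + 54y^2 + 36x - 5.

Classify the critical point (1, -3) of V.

The mixed partial ∂²V/∂x∂y is 0, so the Hessian at any point is diag(V_xx, V_yy) = diag(18(2x - 3), 36(-3y^2 - 4y + 3)).
At (1, -3): H = diag(-18, -432).
Both eigenvalues are negative, so H is negative definite: a local maximum.

local maximum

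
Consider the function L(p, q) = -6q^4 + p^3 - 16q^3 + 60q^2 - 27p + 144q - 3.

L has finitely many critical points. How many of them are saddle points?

L separates as a function of p plus a function of q, so ∇L=0 decouples.
∂L/∂p = 3(p - 3)(p + 3) = 0 at p ∈ {-3, 3}; ∂L/∂q = -24(q - 2)(q + 1)(q + 3) = 0 at q ∈ {-3, -1, 2}.
The Hessian is diagonal: diag(L_pp, L_qq). Second derivatives: L_pp(-3)=-18, L_pp(3)=18; L_qq(-3)=-240, L_qq(-1)=144, L_qq(2)=-360.
Saddle points occur where the two diagonal entries have opposite signs: (-3, -1), (3, -3), (3, 2). Count: 3.

3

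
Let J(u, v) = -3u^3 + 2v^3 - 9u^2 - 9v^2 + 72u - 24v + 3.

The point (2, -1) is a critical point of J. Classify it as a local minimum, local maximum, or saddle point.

local maximum

The mixed partial ∂²J/∂u∂v is 0, so the Hessian at any point is diag(J_uu, J_vv) = diag(-18(u + 1), 6(2v - 3)).
At (2, -1): H = diag(-54, -30).
Both eigenvalues are negative, so H is negative definite: a local maximum.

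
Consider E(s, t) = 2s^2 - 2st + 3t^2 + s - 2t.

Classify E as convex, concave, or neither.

E is quadratic, so its Hessian is the constant matrix H = [[4, -2], [-2, 6]].
det(H) = 20, tr(H) = 10.
det(H) > 0 and tr(H) > 0, so H is positive definite everywhere: convex.

convex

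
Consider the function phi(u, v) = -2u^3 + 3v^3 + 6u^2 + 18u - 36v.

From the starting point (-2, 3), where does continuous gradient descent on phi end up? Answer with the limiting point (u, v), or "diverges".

(-1, 2)

phi is separable, so gradient descent decouples: u follows -∂phi/∂u, v follows -∂phi/∂v.
∂phi/∂u = -6(u - 3)(u + 1); at u=-2 this is -30, so u increases.
∂phi/∂v = 9(v - 2)(v + 2); at v=3 this is 45, so v decreases.
u converges to its nearest critical value -1 (a local min of the u-part); v converges to 2. The iterate converges to (-1, 2).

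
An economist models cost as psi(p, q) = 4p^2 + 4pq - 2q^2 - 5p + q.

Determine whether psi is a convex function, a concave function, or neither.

neither

psi is quadratic, so its Hessian is the constant matrix H = [[8, 4], [4, -4]].
det(H) = -48, tr(H) = 4.
det(H) < 0, so H is indefinite: neither convex nor concave.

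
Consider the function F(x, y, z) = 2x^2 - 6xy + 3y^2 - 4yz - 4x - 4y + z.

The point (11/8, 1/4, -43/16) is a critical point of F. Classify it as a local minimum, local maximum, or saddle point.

saddle point

The Hessian is constant: H = [[4, -6, 0], [-6, 6, -4], [0, -4, 0]].
Leading principal minors: Δ₁ = 4, Δ₂ = -12, Δ₃ = -64.
The minors fit neither the all-positive nor the alternating-sign pattern, so H is indefinite: a saddle point.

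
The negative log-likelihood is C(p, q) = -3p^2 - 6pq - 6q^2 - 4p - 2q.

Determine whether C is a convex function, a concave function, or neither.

concave

C is quadratic, so its Hessian is the constant matrix H = [[-6, -6], [-6, -12]].
det(H) = 36, tr(H) = -18.
det(H) > 0 and tr(H) < 0, so H is negative definite everywhere: concave.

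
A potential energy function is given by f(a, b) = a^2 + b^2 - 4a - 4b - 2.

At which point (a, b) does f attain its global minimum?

(2, 2)

f(a,b) separates as P(a) + Q(b) − 2, so its minimum is min P + min Q − 2.
P'(a) = 2a - 4 vanishes at a ∈ {2}; Q'(b) = 2b - 4 vanishes at b ∈ {2}.
Local minima of P (where P''>0): P(2)=-4. Local minima of Q: Q(2)=-4.
So the global minimum of f is P(2) + Q(2) − 2 = -4 − 4 − 2 = -10, attained at (2, 2).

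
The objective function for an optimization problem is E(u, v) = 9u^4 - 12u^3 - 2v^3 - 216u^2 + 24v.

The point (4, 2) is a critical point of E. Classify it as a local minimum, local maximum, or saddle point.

The mixed partial ∂²E/∂u∂v is 0, so the Hessian at any point is diag(E_uu, E_vv) = diag(36(3u^2 - 2u - 12), -12v).
At (4, 2): H = diag(1008, -24).
The eigenvalues have opposite signs, so H is indefinite: a saddle point.

saddle point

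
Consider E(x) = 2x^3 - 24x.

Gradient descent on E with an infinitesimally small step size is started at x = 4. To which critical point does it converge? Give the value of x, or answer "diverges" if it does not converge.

2

E'(x) = 6(x - 2)(x + 2), so E'(4) = 72.
Gradient descent moves in the -E' direction, i.e. x is decreasing.
The nearest critical point in that direction is x = 2, where E'' = 24 > 0 (a local minimum). The iterate converges there.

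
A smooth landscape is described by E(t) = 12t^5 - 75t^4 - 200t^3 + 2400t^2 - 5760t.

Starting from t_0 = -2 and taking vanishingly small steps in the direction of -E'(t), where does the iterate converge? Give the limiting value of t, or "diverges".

2

E'(t) = 60(t - 4)(t - 3)(t - 2)(t + 4), so E'(-2) = -14400.
Gradient descent moves in the -E' direction, i.e. t is increasing.
The nearest critical point in that direction is t = 2, where E'' = 720 > 0 (a local minimum). The iterate converges there.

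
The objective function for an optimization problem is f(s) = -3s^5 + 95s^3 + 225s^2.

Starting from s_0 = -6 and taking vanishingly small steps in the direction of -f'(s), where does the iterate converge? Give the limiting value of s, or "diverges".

f'(s) = -15s(s - 5)(s + 2)(s + 3), so f'(-6) = -11880.
Gradient descent moves in the -f' direction, i.e. s is increasing.
The nearest critical point in that direction is s = -3, where f'' = 360 > 0 (a local minimum). The iterate converges there.

-3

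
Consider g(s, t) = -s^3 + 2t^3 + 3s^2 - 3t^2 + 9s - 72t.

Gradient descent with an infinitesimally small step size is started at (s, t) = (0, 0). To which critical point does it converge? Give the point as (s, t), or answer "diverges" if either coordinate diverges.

g is separable, so gradient descent decouples: s follows -∂g/∂s, t follows -∂g/∂t.
∂g/∂s = -3(s - 3)(s + 1); at s=0 this is 9, so s decreases.
∂g/∂t = 6(t - 4)(t + 3); at t=0 this is -72, so t increases.
s converges to its nearest critical value -1 (a local min of the s-part); t converges to 4. The iterate converges to (-1, 4).

(-1, 4)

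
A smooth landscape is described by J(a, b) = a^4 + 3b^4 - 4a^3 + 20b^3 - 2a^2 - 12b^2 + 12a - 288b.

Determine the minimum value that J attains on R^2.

J(a,b) separates as P(a) + Q(b), so its minimum is min P + min Q.
P'(a) = 4(a - 3)(a - 1)(a + 1) vanishes at a ∈ {-1, 1, 3}; Q'(b) = 12(b - 2)(b + 3)(b + 4) vanishes at b ∈ {-4, -3, 2}.
Local minima of P (where P''>0): P(-1)=-9, P(3)=-9. Local minima of Q: Q(-4)=448, Q(2)=-416.
So the global minimum of J is P(-1) + Q(2) = -9 − 416 = -425, attained at (-1, 2).

-425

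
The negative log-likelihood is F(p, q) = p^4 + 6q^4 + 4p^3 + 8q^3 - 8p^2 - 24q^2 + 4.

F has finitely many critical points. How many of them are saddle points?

F separates as a function of p plus a function of q, so ∇F=0 decouples.
∂F/∂p = 4p(p - 1)(p + 4) = 0 at p ∈ {-4, 0, 1}; ∂F/∂q = 24q(q - 1)(q + 2) = 0 at q ∈ {-2, 0, 1}.
The Hessian is diagonal: diag(F_pp, F_qq). Second derivatives: F_pp(-4)=80, F_pp(0)=-16, F_pp(1)=20; F_qq(-2)=144, F_qq(0)=-48, F_qq(1)=72.
Saddle points occur where the two diagonal entries have opposite signs: (-4, 0), (0, -2), (0, 1), (1, 0). Count: 4.

4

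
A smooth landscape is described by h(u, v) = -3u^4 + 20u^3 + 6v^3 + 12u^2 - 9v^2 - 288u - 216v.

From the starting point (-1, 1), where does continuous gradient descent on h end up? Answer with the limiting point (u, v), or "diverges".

(3, 4)

h is separable, so gradient descent decouples: u follows -∂h/∂u, v follows -∂h/∂v.
∂h/∂u = -12(u - 4)(u - 3)(u + 2); at u=-1 this is -240, so u increases.
∂h/∂v = 18(v - 4)(v + 3); at v=1 this is -216, so v increases.
u converges to its nearest critical value 3 (a local min of the u-part); v converges to 4. The iterate converges to (3, 4).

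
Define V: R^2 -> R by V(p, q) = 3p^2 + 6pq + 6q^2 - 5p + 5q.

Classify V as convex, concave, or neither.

convex

V is quadratic, so its Hessian is the constant matrix H = [[6, 6], [6, 12]].
det(H) = 36, tr(H) = 18.
det(H) > 0 and tr(H) > 0, so H is positive definite everywhere: convex.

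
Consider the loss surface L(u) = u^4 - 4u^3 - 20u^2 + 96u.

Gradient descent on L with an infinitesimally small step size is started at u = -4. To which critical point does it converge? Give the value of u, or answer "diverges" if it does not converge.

-3

L'(u) = 4(u - 4)(u - 2)(u + 3), so L'(-4) = -192.
Gradient descent moves in the -L' direction, i.e. u is increasing.
The nearest critical point in that direction is u = -3, where L'' = 140 > 0 (a local minimum). The iterate converges there.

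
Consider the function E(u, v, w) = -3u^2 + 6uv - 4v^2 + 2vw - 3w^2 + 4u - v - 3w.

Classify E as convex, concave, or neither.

E is quadratic, so its Hessian is the constant matrix H = [[-6, 6, 0], [6, -8, 2], [0, 2, -6]].
Leading principal minors: -6, 12, -48.
Signs alternate −, +, − ⇒ H ≺ 0 ⇒ concave.

concave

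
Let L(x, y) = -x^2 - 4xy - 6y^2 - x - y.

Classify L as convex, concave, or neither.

L is quadratic, so its Hessian is the constant matrix H = [[-2, -4], [-4, -12]].
det(H) = 8, tr(H) = -14.
det(H) > 0 and tr(H) < 0, so H is negative definite everywhere: concave.

concave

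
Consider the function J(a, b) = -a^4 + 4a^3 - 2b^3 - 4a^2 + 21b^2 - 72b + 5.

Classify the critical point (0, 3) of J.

saddle point

The mixed partial ∂²J/∂a∂b is 0, so the Hessian at any point is diag(J_aa, J_bb) = diag(4(-3a^2 + 6a - 2), 6(-2b + 7)).
At (0, 3): H = diag(-8, 6).
The eigenvalues have opposite signs, so H is indefinite: a saddle point.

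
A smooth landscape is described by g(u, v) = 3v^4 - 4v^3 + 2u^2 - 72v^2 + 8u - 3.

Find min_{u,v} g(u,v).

-651

g(u,v) separates as P(u) + Q(v) − 3, so its minimum is min P + min Q − 3.
P'(u) = 4u + 8 vanishes at u ∈ {-2}; Q'(v) = 12v(v - 4)(v + 3) vanishes at v ∈ {-3, 0, 4}.
Local minima of P (where P''>0): P(-2)=-8. Local minima of Q: Q(-3)=-297, Q(4)=-640.
So the global minimum of g is P(-2) + Q(4) − 3 = -8 − 640 − 3 = -651, attained at (-2, 4).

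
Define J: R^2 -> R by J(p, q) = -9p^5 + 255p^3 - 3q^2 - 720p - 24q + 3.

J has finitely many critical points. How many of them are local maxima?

J separates as a function of p plus a function of q, so ∇J=0 decouples.
∂J/∂p = -45(p - 4)(p - 1)(p + 1)(p + 4) = 0 at p ∈ {-4, -1, 1, 4}; ∂J/∂q = -6(q + 4) = 0 at q ∈ {-4}.
The Hessian is diagonal: diag(J_pp, J_qq). Second derivatives: J_pp(-4)=5400, J_pp(-1)=-1350, J_pp(1)=1350, J_pp(4)=-5400; J_qq(-4)=-6.
Local maxima occur where both diagonal entries negative: (-1, -4), (4, -4). Count: 2.

2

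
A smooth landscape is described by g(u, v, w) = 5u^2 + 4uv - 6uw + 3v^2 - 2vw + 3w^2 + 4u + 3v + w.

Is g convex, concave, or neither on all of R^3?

g is quadratic, so its Hessian is the constant matrix H = [[10, 4, -6], [4, 6, -2], [-6, -2, 6]].
Leading principal minors: 10, 44, 104.
All positive ⇒ H ≻ 0 ⇒ convex.

convex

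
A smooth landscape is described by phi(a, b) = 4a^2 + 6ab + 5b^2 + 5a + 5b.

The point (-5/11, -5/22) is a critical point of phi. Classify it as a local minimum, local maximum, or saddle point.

local minimum

The Hessian of phi is constant: H = [[8, 6], [6, 10]].
det(H) = 8·10 − 6² = 44.
det(H) > 0 and tr(H) = 18 > 0, so H is positive definite and the point is a local minimum.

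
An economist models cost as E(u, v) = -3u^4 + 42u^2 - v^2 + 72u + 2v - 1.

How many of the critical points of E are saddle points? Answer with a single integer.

1

E separates as a function of u plus a function of v, so ∇E=0 decouples.
∂E/∂u = -12(u - 3)(u + 1)(u + 2) = 0 at u ∈ {-2, -1, 3}; ∂E/∂v = -2(v - 1) = 0 at v ∈ {1}.
The Hessian is diagonal: diag(E_uu, E_vv). Second derivatives: E_uu(-2)=-60, E_uu(-1)=48, E_uu(3)=-240; E_vv(1)=-2.
Saddle points occur where the two diagonal entries have opposite signs: (-1, 1). Count: 1.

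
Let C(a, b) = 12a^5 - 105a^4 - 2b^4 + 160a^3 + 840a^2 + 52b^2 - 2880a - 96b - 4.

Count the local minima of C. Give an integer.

2

C separates as a function of a plus a function of b, so ∇C=0 decouples.
∂C/∂a = 60(a - 4)(a - 3)(a - 2)(a + 2) = 0 at a ∈ {-2, 2, 3, 4}; ∂C/∂b = -8(b - 3)(b - 1)(b + 4) = 0 at b ∈ {-4, 1, 3}.
The Hessian is diagonal: diag(C_aa, C_bb). Second derivatives: C_aa(-2)=-7200, C_aa(2)=480, C_aa(3)=-300, C_aa(4)=720; C_bb(-4)=-280, C_bb(1)=80, C_bb(3)=-112.
Local minima occur where both diagonal entries positive: (2, 1), (4, 1). Count: 2.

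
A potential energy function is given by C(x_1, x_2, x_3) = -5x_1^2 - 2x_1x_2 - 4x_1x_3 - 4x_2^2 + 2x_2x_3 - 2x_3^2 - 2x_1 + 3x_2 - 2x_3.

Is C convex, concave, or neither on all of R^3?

C is quadratic, so its Hessian is the constant matrix H = [[-10, -2, -4], [-2, -8, 2], [-4, 2, -4]].
Leading principal minors: -10, 76, -104.
Signs alternate −, +, − ⇒ H ≺ 0 ⇒ concave.

concave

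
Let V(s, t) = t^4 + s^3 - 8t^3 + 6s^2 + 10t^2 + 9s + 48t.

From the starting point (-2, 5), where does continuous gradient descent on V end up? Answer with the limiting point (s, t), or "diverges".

(-1, 4)

V is separable, so gradient descent decouples: s follows -∂V/∂s, t follows -∂V/∂t.
∂V/∂s = 3(s + 1)(s + 3); at s=-2 this is -3, so s increases.
∂V/∂t = 4(t - 4)(t - 3)(t + 1); at t=5 this is 48, so t decreases.
s converges to its nearest critical value -1 (a local min of the s-part); t converges to 4. The iterate converges to (-1, 4).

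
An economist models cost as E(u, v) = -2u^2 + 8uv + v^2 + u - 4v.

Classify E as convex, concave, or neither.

neither

E is quadratic, so its Hessian is the constant matrix H = [[-4, 8], [8, 2]].
det(H) = -72, tr(H) = -2.
det(H) < 0, so H is indefinite: neither convex nor concave.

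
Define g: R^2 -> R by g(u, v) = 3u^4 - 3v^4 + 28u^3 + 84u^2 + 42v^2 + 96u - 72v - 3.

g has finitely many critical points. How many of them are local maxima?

2

g separates as a function of u plus a function of v, so ∇g=0 decouples.
∂g/∂u = 12(u + 1)(u + 2)(u + 4) = 0 at u ∈ {-4, -2, -1}; ∂g/∂v = -12(v - 2)(v - 1)(v + 3) = 0 at v ∈ {-3, 1, 2}.
The Hessian is diagonal: diag(g_uu, g_vv). Second derivatives: g_uu(-4)=72, g_uu(-2)=-24, g_uu(-1)=36; g_vv(-3)=-240, g_vv(1)=48, g_vv(2)=-60.
Local maxima occur where both diagonal entries negative: (-2, -3), (-2, 2). Count: 2.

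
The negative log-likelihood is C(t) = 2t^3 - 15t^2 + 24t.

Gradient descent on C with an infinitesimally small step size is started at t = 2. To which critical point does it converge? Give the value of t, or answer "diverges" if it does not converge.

4

C'(t) = 6(t - 4)(t - 1), so C'(2) = -12.
Gradient descent moves in the -C' direction, i.e. t is increasing.
The nearest critical point in that direction is t = 4, where C'' = 18 > 0 (a local minimum). The iterate converges there.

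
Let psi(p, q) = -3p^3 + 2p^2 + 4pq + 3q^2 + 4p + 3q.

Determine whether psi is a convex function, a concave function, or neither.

neither

The term -3p^3 is cubic, so the Hessian is not constant.
∂²psi/∂p² = -18p + 4, which takes both signs as p varies (negative for sufficiently large p). A diagonal entry of the Hessian changing sign means the Hessian is neither positive- nor negative-semidefinite on all of R^2.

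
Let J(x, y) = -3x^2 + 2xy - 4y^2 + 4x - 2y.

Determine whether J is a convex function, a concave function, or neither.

concave

J is quadratic, so its Hessian is the constant matrix H = [[-6, 2], [2, -8]].
det(H) = 44, tr(H) = -14.
det(H) > 0 and tr(H) < 0, so H is negative definite everywhere: concave.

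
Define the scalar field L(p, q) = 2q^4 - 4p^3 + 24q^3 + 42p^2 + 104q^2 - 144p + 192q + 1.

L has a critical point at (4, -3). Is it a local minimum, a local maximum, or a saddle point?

local maximum

The mixed partial ∂²L/∂p∂q is 0, so the Hessian at any point is diag(L_pp, L_qq) = diag(12(-2p + 7), 8(3q^2 + 18q + 26)).
At (4, -3): H = diag(-12, -8).
Both eigenvalues are negative, so H is negative definite: a local maximum.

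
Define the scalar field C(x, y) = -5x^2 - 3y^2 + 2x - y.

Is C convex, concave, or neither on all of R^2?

concave

C is quadratic, so its Hessian is the constant matrix H = [[-10, 0], [0, -6]].
det(H) = 60, tr(H) = -16.
det(H) > 0 and tr(H) < 0, so H is negative definite everywhere: concave.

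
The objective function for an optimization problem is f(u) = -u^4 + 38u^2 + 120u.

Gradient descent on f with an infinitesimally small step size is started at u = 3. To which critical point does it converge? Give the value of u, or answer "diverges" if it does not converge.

-2

f'(u) = -4(u - 5)(u + 2)(u + 3), so f'(3) = 240.
Gradient descent moves in the -f' direction, i.e. u is decreasing.
The nearest critical point in that direction is u = -2, where f'' = 28 > 0 (a local minimum). The iterate converges there.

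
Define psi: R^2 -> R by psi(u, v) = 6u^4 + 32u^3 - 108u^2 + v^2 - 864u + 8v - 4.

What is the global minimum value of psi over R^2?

-2234

psi(u,v) separates as P(u) + Q(v) − 4, so its minimum is min P + min Q − 4.
P'(u) = 24(u - 3)(u + 3)(u + 4) vanishes at u ∈ {-4, -3, 3}; Q'(v) = 2v + 8 vanishes at v ∈ {-4}.
Local minima of P (where P''>0): P(-4)=1216, P(3)=-2214. Local minima of Q: Q(-4)=-16.
So the global minimum of psi is P(3) + Q(-4) − 4 = -2214 − 16 − 4 = -2234, attained at (3, -4).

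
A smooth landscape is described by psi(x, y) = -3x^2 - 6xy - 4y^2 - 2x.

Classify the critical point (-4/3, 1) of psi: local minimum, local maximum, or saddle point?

local maximum

The Hessian of psi is constant: H = [[-6, -6], [-6, -8]].
det(H) = (-6)·(-8) − (-6)² = 12.
det(H) > 0 and tr(H) = -14 < 0, so H is negative definite and the point is a local maximum.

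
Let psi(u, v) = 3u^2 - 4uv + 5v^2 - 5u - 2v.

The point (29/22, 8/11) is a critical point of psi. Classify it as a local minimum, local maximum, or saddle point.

local minimum

The Hessian of psi is constant: H = [[6, -4], [-4, 10]].
det(H) = 6·10 − (-4)² = 44.
det(H) > 0 and tr(H) = 16 > 0, so H is positive definite and the point is a local minimum.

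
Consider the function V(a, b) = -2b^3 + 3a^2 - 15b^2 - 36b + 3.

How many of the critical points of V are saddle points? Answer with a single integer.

V separates as a function of a plus a function of b, so ∇V=0 decouples.
∂V/∂a = 6a = 0 at a ∈ {0}; ∂V/∂b = -6(b + 2)(b + 3) = 0 at b ∈ {-3, -2}.
The Hessian is diagonal: diag(V_aa, V_bb). Second derivatives: V_aa(0)=6; V_bb(-3)=6, V_bb(-2)=-6.
Saddle points occur where the two diagonal entries have opposite signs: (0, -2). Count: 1.

1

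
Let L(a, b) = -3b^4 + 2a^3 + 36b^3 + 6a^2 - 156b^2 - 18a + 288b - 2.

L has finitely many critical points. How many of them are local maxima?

L separates as a function of a plus a function of b, so ∇L=0 decouples.
∂L/∂a = 6(a - 1)(a + 3) = 0 at a ∈ {-3, 1}; ∂L/∂b = -12(b - 4)(b - 3)(b - 2) = 0 at b ∈ {2, 3, 4}.
The Hessian is diagonal: diag(L_aa, L_bb). Second derivatives: L_aa(-3)=-24, L_aa(1)=24; L_bb(2)=-24, L_bb(3)=12, L_bb(4)=-24.
Local maxima occur where both diagonal entries negative: (-3, 2), (-3, 4). Count: 2.

2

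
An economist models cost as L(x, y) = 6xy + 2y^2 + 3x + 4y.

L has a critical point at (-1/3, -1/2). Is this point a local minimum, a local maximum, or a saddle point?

saddle point

The Hessian of L is constant: H = [[0, 6], [6, 4]].
det(H) = 0·4 − 6² = -36.
Since det(H) < 0, H is indefinite and the critical point is a saddle point.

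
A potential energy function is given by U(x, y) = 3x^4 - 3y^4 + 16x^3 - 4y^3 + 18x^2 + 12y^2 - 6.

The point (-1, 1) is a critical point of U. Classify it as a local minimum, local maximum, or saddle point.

local maximum

The mixed partial ∂²U/∂x∂y is 0, so the Hessian at any point is diag(U_xx, U_yy) = diag(12(3x^2 + 8x + 3), 12(-3y^2 - 2y + 2)).
At (-1, 1): H = diag(-24, -36).
Both eigenvalues are negative, so H is negative definite: a local maximum.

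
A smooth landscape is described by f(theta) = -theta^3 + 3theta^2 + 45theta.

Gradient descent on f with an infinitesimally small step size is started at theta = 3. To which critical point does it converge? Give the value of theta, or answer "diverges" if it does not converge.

f'(theta) = -3(theta - 5)(theta + 3), so f'(3) = 36.
Gradient descent moves in the -f' direction, i.e. theta is decreasing.
The nearest critical point in that direction is theta = -3, where f'' = 24 > 0 (a local minimum). The iterate converges there.

-3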